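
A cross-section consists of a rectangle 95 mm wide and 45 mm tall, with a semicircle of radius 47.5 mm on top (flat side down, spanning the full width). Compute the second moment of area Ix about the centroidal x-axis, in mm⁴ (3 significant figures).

Treat the section as a set of non-overlapping primitives; coordinates are from the bounding-box lower-left.
Rectangular body: 95 × 45, A = 4 275 mm², y = 22.5 mm, Ī = 721 406 mm⁴.
Semicircular cap: semicircle r = 47.5, A = 3544.1 mm², y = 65.16 mm, Ī = 558 736 mm⁴.
Centroid: ȳ = ΣA·y / ΣA = 41.836 mm.
Transfer each piece to the centroidal x-axis using Ī + A·d² with d = y − 41.836:
  rectangular body: d = -19.336 mm → contributes +2 319 749 mm⁴
  semicircular cap: d = 23.324 mm → contributes +2 486 700 mm⁴
Total I = 4 806 448 mm⁴.

Ix ≈ 4.81 × 10⁶ mm⁴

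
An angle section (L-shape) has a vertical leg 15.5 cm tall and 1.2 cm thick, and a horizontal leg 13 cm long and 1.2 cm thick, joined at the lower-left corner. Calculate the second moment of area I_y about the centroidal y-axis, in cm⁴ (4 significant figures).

I_y ≈ 506.2 cm⁴

Decompose the section into non-overlapping parts with the origin at the bottom-left of its bounding rectangle.
Vertical leg: 1.2 × 15.5, A = 18.6 cm², x = 0.6 cm, Ī = 2.232 cm⁴.
Horizontal leg (remainder): 11.8 × 1.2, A = 14.16 cm², x = 7.1 cm, Ī = 164.303 cm⁴.
Centroid: x̄ = ΣA·x / ΣA = 3.40952 cm.
Transfer each piece to the centroidal y-axis using Ī + A·d² with d = x − 3.40952:
  vertical leg: d = -2.80952 cm → contributes +149.05 cm⁴
  horizontal leg (remainder): d = 3.69048 cm → contributes +357.157 cm⁴
Total I = 506.207 cm⁴.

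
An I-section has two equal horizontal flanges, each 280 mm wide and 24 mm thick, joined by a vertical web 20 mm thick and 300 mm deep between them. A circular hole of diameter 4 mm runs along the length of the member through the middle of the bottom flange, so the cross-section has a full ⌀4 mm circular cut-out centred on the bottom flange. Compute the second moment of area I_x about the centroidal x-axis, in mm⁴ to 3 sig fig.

Treat the section as a set of non-overlapping primitives; coordinates are from the bounding-box lower-left.
Bottom flange: 280 × 24, A = 6 720 mm², y = 12 mm, Ī = 322 560 mm⁴.
Web: 20 × 300, A = 6 000 mm², y = 174 mm, Ī = 45 000 000 mm⁴.
Top flange: 280 × 24, A = 6 720 mm², y = 336 mm, Ī = 322 560 mm⁴.
Hole (subtracted): ⌀4, A = 12.566 mm², y = 12 mm, Ī = 12.566 mm⁴.
Centroid: ȳ = ΣA·y / ΣA = 174.1 mm.
Transfer each piece to the centroidal x-axis using Ī + A·d² with d = y − 174.1:
  bottom flange: d = -162.1 mm → contributes +176 910 465 mm⁴
  web: d = -0.10479 mm → contributes +45 000 066 mm⁴
  top flange: d = 161.9 mm → contributes +176 454 162 mm⁴
  hole: d = -162.1 mm → contributes −330 231 mm⁴
Total I = 398 034 462 mm⁴.

I_x ≈ 3.98 × 10⁸ mm⁴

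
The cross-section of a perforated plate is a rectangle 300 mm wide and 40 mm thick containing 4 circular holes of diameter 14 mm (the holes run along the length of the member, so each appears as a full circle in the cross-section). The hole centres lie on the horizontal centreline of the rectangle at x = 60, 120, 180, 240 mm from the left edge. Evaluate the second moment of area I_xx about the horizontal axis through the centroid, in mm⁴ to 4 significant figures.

Treat the section as a set of non-overlapping primitives; coordinates are from the bounding-box lower-left.
Plate: 300 × 40, A = 12 000 mm², y = 20 mm, Ī = 1 600 000 mm⁴.
Hole 1 (subtracted): ⌀14, A = 153.938 mm², y = 20 mm, Ī = 1885.74 mm⁴.
Hole 2 (subtracted): ⌀14, A = 153.938 mm², y = 20 mm, Ī = 1885.74 mm⁴.
Hole 3 (subtracted): ⌀14, A = 153.938 mm², y = 20 mm, Ī = 1885.74 mm⁴.
Hole 4 (subtracted): ⌀14, A = 153.938 mm², y = 20 mm, Ī = 1885.74 mm⁴.
By symmetry the centroid is at mid-height, ȳ = 20 mm.
All pieces are centred on the horizontal axis through the centroid, so I = ΣĪ (holes subtracted) = 1 592 457 mm⁴.

I_xx ≈ 1.592 × 10⁶ mm⁴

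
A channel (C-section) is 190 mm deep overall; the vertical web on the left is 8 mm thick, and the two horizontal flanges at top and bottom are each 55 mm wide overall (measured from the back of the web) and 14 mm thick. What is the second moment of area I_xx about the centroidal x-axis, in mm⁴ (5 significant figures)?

I_xx ≈ 1.4785 × 10⁷ mm⁴

Treat the section as a set of non-overlapping primitives; coordinates are from the bounding-box lower-left.
Web: 8 × 190, A = 1 520 mm², y = 95 mm, Ī = 4 572 667 mm⁴.
Top flange (beyond web): 47 × 14, A = 658 mm², y = 183 mm, Ī = 10747.33 mm⁴.
Bottom flange (beyond web): 47 × 14, A = 658 mm², y = 7 mm, Ī = 10747.33 mm⁴.
By symmetry the centroid is at mid-height, ȳ = 95 mm.
Transfer each piece to the centroidal x-axis using Ī + A·d² with d = y − 95:
  web: d = 0 mm → contributes +4 572 667 mm⁴
  top flange (beyond web): d = 88 mm → contributes +5 106 299 mm⁴
  bottom flange (beyond web): d = -88 mm → contributes +5 106 299 mm⁴
Total I = 14 785 265 mm⁴.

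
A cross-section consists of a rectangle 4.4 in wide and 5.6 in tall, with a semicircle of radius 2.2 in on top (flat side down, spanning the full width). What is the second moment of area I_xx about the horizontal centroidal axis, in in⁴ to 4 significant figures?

I_xx ≈ 148.0 in⁴

Break the section into simple shapes (no overlaps), measuring from the bottom-left corner of the bounding box.
Rectangular body: 4.4 × 5.6, A = 24.64 in², y = 2.8 in, Ī = 64.3925 in⁴.
Semicircular cap: semicircle r = 2.2, A = 7.60265 in², y = 6.53371 in, Ī = 2.57112 in⁴.
Centroid: ȳ = ΣA·y / ΣA = 3.68039 in.
Transfer each piece to the horizontal centroidal axis using Ī + A·d² with d = y − 3.68039:
  rectangular body: d = -0.88039 in → contributes +83.4907 in⁴
  semicircular cap: d = 2.85332 in → contributes +64.4676 in⁴
Total I = 147.958 in⁴.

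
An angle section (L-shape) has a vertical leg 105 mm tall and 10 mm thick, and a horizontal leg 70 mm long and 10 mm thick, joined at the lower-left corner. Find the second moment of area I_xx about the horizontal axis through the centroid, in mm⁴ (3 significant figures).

Decompose the section into non-overlapping parts with the origin at the bottom-left of its bounding rectangle.
Vertical leg: 10 × 105, A = 1 050 mm², y = 52.5 mm, Ī = 964 688 mm⁴.
Horizontal leg (remainder): 60 × 10, A = 600 mm², y = 5 mm, Ī = 5 000 mm⁴.
Centroid: ȳ = ΣA·y / ΣA = 35.227 mm.
Transfer each piece to the horizontal axis through the centroid using Ī + A·d² with d = y − 35.227:
  vertical leg: d = 17.273 mm → contributes +1 277 952 mm⁴
  horizontal leg (remainder): d = -30.227 mm → contributes +553 213 mm⁴
Total I = 1 831 165 mm⁴.

I_xx ≈ 1.83 × 10⁶ mm⁴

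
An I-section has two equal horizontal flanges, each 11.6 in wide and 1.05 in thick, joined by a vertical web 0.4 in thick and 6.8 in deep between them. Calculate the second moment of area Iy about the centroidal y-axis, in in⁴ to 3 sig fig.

Split into non-overlapping primitives; take the origin at the lower-left of the bounding box.
Bottom flange: 11.6 × 1.05, A = 12.18 in², x = 5.8 in, Ī = 136.58 in⁴.
Web: 0.4 × 6.8, A = 2.72 in², x = 5.8 in, Ī = 0.036267 in⁴.
Top flange: 11.6 × 1.05, A = 12.18 in², x = 5.8 in, Ī = 136.58 in⁴.
By symmetry the centroid is at mid-width, x̄ = 5.8 in.
All pieces are centred on the centroidal y-axis, so I = ΣĪ = 273.19 in⁴.

Iy ≈ 273 in⁴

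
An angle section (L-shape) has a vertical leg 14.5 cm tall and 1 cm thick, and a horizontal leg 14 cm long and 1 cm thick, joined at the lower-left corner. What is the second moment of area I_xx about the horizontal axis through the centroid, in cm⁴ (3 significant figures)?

Decompose the section into non-overlapping parts with the origin at the bottom-left of its bounding rectangle.
Vertical leg: 1 × 14.5, A = 14.5 cm², y = 7.25 cm, Ī = 254.05 cm⁴.
Horizontal leg (remainder): 13 × 1, A = 13 cm², y = 0.5 cm, Ī = 1.0833 cm⁴.
Centroid: ȳ = ΣA·y / ΣA = 4.0591 cm.
Transfer each piece to the horizontal axis through the centroid using Ī + A·d² with d = y − 4.0591:
  vertical leg: d = 3.1909 cm → contributes +401.69 cm⁴
  horizontal leg (remainder): d = -3.5591 cm → contributes +165.76 cm⁴
Total I = 567.45 cm⁴.

I_xx ≈ 567 cm⁴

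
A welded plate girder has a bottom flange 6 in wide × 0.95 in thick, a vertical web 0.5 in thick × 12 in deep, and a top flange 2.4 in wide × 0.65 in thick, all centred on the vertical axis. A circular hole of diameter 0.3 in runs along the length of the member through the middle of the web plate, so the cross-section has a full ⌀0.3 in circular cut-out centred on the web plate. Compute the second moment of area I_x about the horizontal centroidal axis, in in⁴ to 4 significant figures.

Split into non-overlapping primitives; take the origin at the lower-left of the bounding box.
Bottom plate: 6 × 0.95, A = 5.7 in², y = 0.475 in, Ī = 0.428688 in⁴.
Web plate: 0.5 × 12, A = 6 in², y = 6.95 in, Ī = 72 in⁴.
Top plate: 2.4 × 0.65, A = 1.56 in², y = 13.275 in, Ī = 0.054925 in⁴.
Hole (subtracted): ⌀0.3, A = 0.0706858 in², y = 6.95 in, Ī = 0.000397608 in⁴.
Centroid: ȳ = ΣA·y / ΣA = 4.89982 in.
Transfer each piece to the horizontal centroidal axis using Ī + A·d² with d = y − 4.89982:
  bottom plate: d = -4.42482 in → contributes +112.029 in⁴
  web plate: d = 2.05018 in → contributes +97.2195 in⁴
  top plate: d = 8.37518 in → contributes +109.479 in⁴
  hole: d = 2.05018 in → contributes −0.297508 in⁴
Total I = 318.43 in⁴.

I_x ≈ 318.4 in⁴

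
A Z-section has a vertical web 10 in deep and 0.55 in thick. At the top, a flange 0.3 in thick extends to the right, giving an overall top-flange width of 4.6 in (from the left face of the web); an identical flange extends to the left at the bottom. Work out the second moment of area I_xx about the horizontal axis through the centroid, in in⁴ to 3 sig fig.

Split into non-overlapping primitives; take the origin at the lower-left of the bounding box.
Web: 0.55 × 10, A = 5.5 in², y = 5 in, Ī = 45.833 in⁴.
Top flange (beyond web): 4.05 × 0.3, A = 1.215 in², y = 9.85 in, Ī = 0.0091125 in⁴.
Bottom flange (beyond web): 4.05 × 0.3, A = 1.215 in², y = 0.15 in, Ī = 0.0091125 in⁴.
Centroid: ȳ = ΣA·y / ΣA = 5 in.
Transfer each piece to the horizontal axis through the centroid using Ī + A·d² with d = y − 5:
  web: d = 0 in → contributes +45.833 in⁴
  top flange (beyond web): d = 4.85 in → contributes +28.589 in⁴
  bottom flange (beyond web): d = -4.85 in → contributes +28.589 in⁴
Total I = 103.01 in⁴.

I_xx ≈ 103 in⁴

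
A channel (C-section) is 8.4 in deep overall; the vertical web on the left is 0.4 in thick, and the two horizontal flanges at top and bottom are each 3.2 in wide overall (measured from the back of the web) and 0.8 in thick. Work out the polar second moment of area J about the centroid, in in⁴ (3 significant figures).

Break the section into simple shapes (no overlaps), measuring from the bottom-left corner of the bounding box.
Web: 0.4 × 8.4, A = 3.36 in², y = 4.2 in, Ī = 19.757 in⁴.
Top flange (beyond web): 2.8 × 0.8, A = 2.24 in², y = 8 in, Ī = 0.11947 in⁴.
Bottom flange (beyond web): 2.8 × 0.8, A = 2.24 in², y = 0.4 in, Ī = 0.11947 in⁴.
By symmetry the centroid is at mid-height, ȳ = 4.2 in.
Transfer each piece to the centroidal x-axis using Ī + A·d² with d = y − 4.2:
  web: d = 0 in → contributes +19.757 in⁴
  top flange (beyond web): d = 3.8 in → contributes +32.465 in⁴
  bottom flange (beyond web): d = -3.8 in → contributes +32.465 in⁴
Total I = 84.687 in⁴.
For the y-axis: x̄ = 1.1143 in.
Repeating about the centroidal y-axis gives I_y = 7.8869 in⁴.
Polar second moment: J = I_x + I_y = 92.574 in⁴.

J ≈ 92.6 in⁴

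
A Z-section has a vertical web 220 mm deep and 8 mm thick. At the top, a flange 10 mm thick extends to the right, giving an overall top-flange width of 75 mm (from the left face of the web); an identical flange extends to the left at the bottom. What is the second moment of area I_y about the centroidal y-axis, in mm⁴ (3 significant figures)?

Break the section into simple shapes (no overlaps), measuring from the bottom-left corner of the bounding box.
Web: 8 × 220, A = 1 760 mm², x = 71 mm, Ī = 9386.7 mm⁴.
Top flange (beyond web): 67 × 10, A = 670 mm², x = 108.5 mm, Ī = 250 636 mm⁴.
Bottom flange (beyond web): 67 × 10, A = 670 mm², x = 33.5 mm, Ī = 250 636 mm⁴.
Centroid: x̄ = ΣA·x / ΣA = 71 mm.
Transfer each piece to the centroidal y-axis using Ī + A·d² with d = x − 71:
  web: d = 0 mm → contributes +9386.7 mm⁴
  top flange (beyond web): d = 37.5 mm → contributes +1 192 823 mm⁴
  bottom flange (beyond web): d = -37.5 mm → contributes +1 192 823 mm⁴
Total I = 2 395 033 mm⁴.

I_y ≈ 2.40 × 10⁶ mm⁴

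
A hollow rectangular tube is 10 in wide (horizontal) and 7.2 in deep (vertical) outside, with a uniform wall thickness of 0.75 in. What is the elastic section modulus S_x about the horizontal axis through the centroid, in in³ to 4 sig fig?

S_x ≈ 49.96 in³

Split into non-overlapping primitives; take the origin at the lower-left of the bounding box.
Outer rectangle: 10 × 7.2, A = 72 in², y = 3.6 in, Ī = 311.04 in⁴.
Inner void (subtracted): 8.5 × 5.7, A = 48.45 in², y = 3.6 in, Ī = 131.178 in⁴.
By symmetry the centroid is at mid-height, ȳ = 3.6 in.
All pieces are centred on the horizontal axis through the centroid, so I = ΣĪ (holes subtracted) = 179.862 in⁴.
Extreme fibre distance c = 3.6 in; S = I/c = 49.9616 in³.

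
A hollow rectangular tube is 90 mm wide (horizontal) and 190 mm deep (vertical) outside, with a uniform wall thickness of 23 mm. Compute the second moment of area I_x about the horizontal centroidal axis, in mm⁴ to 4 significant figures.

I_x ≈ 4.049 × 10⁷ mm⁴

Treat the section as a set of non-overlapping primitives; coordinates are from the bounding-box lower-left.
Outer rectangle: 90 × 190, A = 17 100 mm², y = 95 mm, Ī = 51 442 500 mm⁴.
Inner void (subtracted): 44 × 144, A = 6 336 mm², y = 95 mm, Ī = 10 948 608 mm⁴.
By symmetry the centroid is at mid-height, ȳ = 95 mm.
All pieces are centred on the horizontal centroidal axis, so I = ΣĪ (holes subtracted) = 40 493 892 mm⁴.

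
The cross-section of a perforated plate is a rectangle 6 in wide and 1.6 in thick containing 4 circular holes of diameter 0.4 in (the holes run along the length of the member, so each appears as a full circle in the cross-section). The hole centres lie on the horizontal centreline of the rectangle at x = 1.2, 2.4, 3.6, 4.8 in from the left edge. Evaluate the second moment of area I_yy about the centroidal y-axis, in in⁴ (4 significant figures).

I_yy ≈ 27.89 in⁴

Treat the section as a set of non-overlapping primitives; coordinates are from the bounding-box lower-left.
Plate: 6 × 1.6, A = 9.6 in², x = 3 in, Ī = 28.8 in⁴.
Hole 1 (subtracted): ⌀0.4, A = 0.125664 in², x = 1.2 in, Ī = 0.00125664 in⁴.
Hole 2 (subtracted): ⌀0.4, A = 0.125664 in², x = 2.4 in, Ī = 0.00125664 in⁴.
Hole 3 (subtracted): ⌀0.4, A = 0.125664 in², x = 3.6 in, Ī = 0.00125664 in⁴.
Hole 4 (subtracted): ⌀0.4, A = 0.125664 in², x = 4.8 in, Ī = 0.00125664 in⁴.
By symmetry the centroid is at mid-width, x̄ = 3 in.
Transfer each piece to the centroidal y-axis using Ī + A·d² with d = x − 3:
  plate: d = 0 in → contributes +28.8 in⁴
  hole 1: d = -1.8 in → contributes −0.408407 in⁴
  hole 2: d = -0.6 in → contributes −0.0464956 in⁴
  hole 3: d = 0.6 in → contributes −0.0464956 in⁴
  hole 4: d = 1.8 in → contributes −0.408407 in⁴
Total I = 27.8902 in⁴.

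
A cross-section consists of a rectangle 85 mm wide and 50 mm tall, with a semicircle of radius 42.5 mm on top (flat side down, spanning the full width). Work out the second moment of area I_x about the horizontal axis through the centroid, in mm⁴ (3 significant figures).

I_x ≈ 4.39 × 10⁶ mm⁴

Treat the section as a set of non-overlapping primitives; coordinates are from the bounding-box lower-left.
Rectangular body: 85 × 50, A = 4 250 mm², y = 25 mm, Ī = 885 417 mm⁴.
Semicircular cap: semicircle r = 42.5, A = 2837.3 mm², y = 68.038 mm, Ī = 358 086 mm⁴.
Centroid: ȳ = ΣA·y / ΣA = 42.229 mm.
Transfer each piece to the horizontal axis through the centroid using Ī + A·d² with d = y − 42.229:
  rectangular body: d = -17.229 mm → contributes +2 147 024 mm⁴
  semicircular cap: d = 25.808 mm → contributes +2 247 884 mm⁴
Total I = 4 394 908 mm⁴.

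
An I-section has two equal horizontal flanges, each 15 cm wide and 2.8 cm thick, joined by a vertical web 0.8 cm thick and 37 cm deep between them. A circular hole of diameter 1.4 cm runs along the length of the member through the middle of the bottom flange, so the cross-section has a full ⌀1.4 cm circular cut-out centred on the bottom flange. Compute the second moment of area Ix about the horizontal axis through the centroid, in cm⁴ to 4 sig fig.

Split into non-overlapping primitives; take the origin at the lower-left of the bounding box.
Bottom flange: 15 × 2.8, A = 42 cm², y = 1.4 cm, Ī = 27.44 cm⁴.
Web: 0.8 × 37, A = 29.6 cm², y = 21.3 cm, Ī = 3376.87 cm⁴.
Top flange: 15 × 2.8, A = 42 cm², y = 41.2 cm, Ī = 27.44 cm⁴.
Hole (subtracted): ⌀1.4, A = 1.53938 cm², y = 1.4 cm, Ī = 0.188574 cm⁴.
Centroid: ȳ = ΣA·y / ΣA = 21.5734 cm.
Transfer each piece to the horizontal axis through the centroid using Ī + A·d² with d = y − 21.5734:
  bottom flange: d = -20.1734 cm → contributes +17 120 cm⁴
  web: d = -0.273367 cm → contributes +3379.08 cm⁴
  top flange: d = 19.6266 cm → contributes +16 206 cm⁴
  hole: d = -20.1734 cm → contributes −626.662 cm⁴
Total I = 36078.4 cm⁴.

Ix ≈ 3.608 × 10⁴ cm⁴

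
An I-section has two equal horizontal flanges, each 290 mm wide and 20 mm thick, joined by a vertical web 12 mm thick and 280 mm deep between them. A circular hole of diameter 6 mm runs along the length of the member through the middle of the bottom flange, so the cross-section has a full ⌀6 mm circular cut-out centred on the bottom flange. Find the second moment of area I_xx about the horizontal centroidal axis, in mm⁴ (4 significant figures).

I_xx ≈ 2.827 × 10⁸ mm⁴

Treat the section as a set of non-overlapping primitives; coordinates are from the bounding-box lower-left.
Bottom flange: 290 × 20, A = 5 800 mm², y = 10 mm, Ī = 193 333 mm⁴.
Web: 12 × 280, A = 3 360 mm², y = 160 mm, Ī = 21 952 000 mm⁴.
Top flange: 290 × 20, A = 5 800 mm², y = 310 mm, Ī = 193 333 mm⁴.
Hole (subtracted): ⌀6, A = 28.2743 mm², y = 10 mm, Ī = 63.6173 mm⁴.
Centroid: ȳ = ΣA·y / ΣA = 160.284 mm.
Transfer each piece to the horizontal centroidal axis using Ī + A·d² with d = y − 160.284:
  bottom flange: d = -150.284 mm → contributes +131 188 024 mm⁴
  web: d = -0.284036 mm → contributes +21 952 271 mm⁴
  top flange: d = 149.716 mm → contributes +130 199 578 mm⁴
  hole: d = -150.284 mm → contributes −638 648 mm⁴
Total I = 282 701 226 mm⁴.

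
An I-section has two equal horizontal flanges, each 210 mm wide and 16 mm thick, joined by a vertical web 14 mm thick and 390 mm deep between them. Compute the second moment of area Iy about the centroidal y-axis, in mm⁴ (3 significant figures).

Split into non-overlapping primitives; take the origin at the lower-left of the bounding box.
Bottom flange: 210 × 16, A = 3 360 mm², x = 105 mm, Ī = 12 348 000 mm⁴.
Web: 14 × 390, A = 5 460 mm², x = 105 mm, Ī = 89 180 mm⁴.
Top flange: 210 × 16, A = 3 360 mm², x = 105 mm, Ī = 12 348 000 mm⁴.
By symmetry the centroid is at mid-width, x̄ = 105 mm.
All pieces are centred on the centroidal y-axis, so I = ΣĪ = 24 785 180 mm⁴.

Iy ≈ 2.48 × 10⁷ mm⁴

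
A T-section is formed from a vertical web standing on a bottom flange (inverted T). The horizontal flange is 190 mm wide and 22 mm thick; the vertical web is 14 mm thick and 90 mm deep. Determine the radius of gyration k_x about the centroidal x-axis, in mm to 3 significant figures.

k_x ≈ 27.3 mm

Decompose the section into non-overlapping parts with the origin at the bottom-left of its bounding rectangle.
Flange: 190 × 22, A = 4 180 mm², y = 11 mm, Ī = 168 593 mm⁴.
Web: 14 × 90, A = 1 260 mm², y = 67 mm, Ī = 850 500 mm⁴.
Centroid: ȳ = ΣA·y / ΣA = 23.971 mm.
Transfer each piece to the centroidal x-axis using Ī + A·d² with d = y − 23.971:
  flange: d = -12.971 mm → contributes +871 820 mm⁴
  web: d = 43.029 mm → contributes +3 183 428 mm⁴
Total I = 4 055 249 mm⁴.
Radius of gyration: k = √(I/A) = √(4 055 249 / 5 440) = 27.303 mm.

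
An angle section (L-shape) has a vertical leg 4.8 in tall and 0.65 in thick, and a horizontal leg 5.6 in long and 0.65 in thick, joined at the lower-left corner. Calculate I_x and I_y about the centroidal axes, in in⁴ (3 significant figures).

Split into non-overlapping primitives; take the origin at the lower-left of the bounding box.
Vertical leg: 0.65 × 4.8, A = 3.12 in², y = 2.4 in, Ī = 5.9904 in⁴.
Horizontal leg (remainder): 4.95 × 0.65, A = 3.2175 in², y = 0.325 in, Ī = 0.11328 in⁴.
Centroid: ȳ = ΣA·y / ΣA = 1.3465 in.
Transfer each piece to the centroidal x-axis using Ī + A·d² with d = y − 1.3465:
  vertical leg: d = 1.0535 in → contributes +9.4529 in⁴
  horizontal leg (remainder): d = -1.0215 in → contributes +3.4709 in⁴
Total I = 12.924 in⁴.
For the y-axis: x̄ = 1.7465 in.
Repeating about the centroidal y-axis gives I_y = 19.098 in⁴.

I_x ≈ 12.9 in⁴, I_y ≈ 19.1 in⁴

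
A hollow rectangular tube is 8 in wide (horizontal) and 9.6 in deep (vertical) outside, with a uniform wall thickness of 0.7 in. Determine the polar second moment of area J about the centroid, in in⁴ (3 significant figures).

Break the section into simple shapes (no overlaps), measuring from the bottom-left corner of the bounding box.
Outer rectangle: 8 × 9.6, A = 76.8 in², y = 4.8 in, Ī = 589.82 in⁴.
Inner void (subtracted): 6.6 × 8.2, A = 54.12 in², y = 4.8 in, Ī = 303.25 in⁴.
By symmetry the centroid is at mid-height, ȳ = 4.8 in.
All pieces are centred on the centroidal x-axis, so I = ΣĪ (holes subtracted) = 286.57 in⁴.
Repeating about the centroidal y-axis gives I_y = 213.14 in⁴.
Polar second moment: J = I_x + I_y = 499.72 in⁴.

J ≈ 500 in⁴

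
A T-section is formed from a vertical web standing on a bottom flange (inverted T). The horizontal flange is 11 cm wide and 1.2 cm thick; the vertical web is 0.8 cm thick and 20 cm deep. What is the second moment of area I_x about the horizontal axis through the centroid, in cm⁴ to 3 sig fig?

I_x ≈ 1350 cm⁴

Split into non-overlapping primitives; take the origin at the lower-left of the bounding box.
Flange: 11 × 1.2, A = 13.2 cm², y = 0.6 cm, Ī = 1.584 cm⁴.
Web: 0.8 × 20, A = 16 cm², y = 11.2 cm, Ī = 533.33 cm⁴.
Centroid: ȳ = ΣA·y / ΣA = 6.4082 cm.
Transfer each piece to the horizontal axis through the centroid using Ī + A·d² with d = y − 6.4082:
  flange: d = -5.8082 cm → contributes +446.89 cm⁴
  web: d = 4.7918 cm → contributes +900.71 cm⁴
Total I = 1347.6 cm⁴.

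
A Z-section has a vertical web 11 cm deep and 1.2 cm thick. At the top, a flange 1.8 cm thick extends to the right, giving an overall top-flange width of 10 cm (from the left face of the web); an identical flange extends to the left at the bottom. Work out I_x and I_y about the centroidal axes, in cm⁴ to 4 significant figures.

Break the section into simple shapes (no overlaps), measuring from the bottom-left corner of the bounding box.
Web: 1.2 × 11, A = 13.2 cm², y = 5.5 cm, Ī = 133.1 cm⁴.
Top flange (beyond web): 8.8 × 1.8, A = 15.84 cm², y = 10.1 cm, Ī = 4.2768 cm⁴.
Bottom flange (beyond web): 8.8 × 1.8, A = 15.84 cm², y = 0.9 cm, Ī = 4.2768 cm⁴.
Centroid: ȳ = ΣA·y / ΣA = 5.5 cm.
Transfer each piece to the centroidal x-axis using Ī + A·d² with d = y − 5.5:
  web: d = 0 cm → contributes +133.1 cm⁴
  top flange (beyond web): d = 4.6 cm → contributes +339.451 cm⁴
  bottom flange (beyond web): d = -4.6 cm → contributes +339.451 cm⁴
Total I = 812.002 cm⁴.
For the y-axis: x̄ = 9.4 cm.
Repeating about the centroidal y-axis gives I_y = 998.026 cm⁴.

I_x ≈ 812.0 cm⁴, I_y ≈ 998.0 cm⁴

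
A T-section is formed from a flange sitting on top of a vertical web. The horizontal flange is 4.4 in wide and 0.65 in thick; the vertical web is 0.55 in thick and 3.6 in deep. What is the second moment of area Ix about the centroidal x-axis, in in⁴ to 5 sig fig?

Ix ≈ 7.5224 in⁴

Break the section into simple shapes (no overlaps), measuring from the bottom-left corner of the bounding box.
Flange: 4.4 × 0.65, A = 2.86 in², y = 3.925 in, Ī = 0.1006958 in⁴.
Web: 0.55 × 3.6, A = 1.98 in², y = 1.8 in, Ī = 2.1384 in⁴.
Centroid: ȳ = ΣA·y / ΣA = 3.055682 in.
Transfer each piece to the centroidal x-axis using Ī + A·d² with d = y − 3.055682:
  flange: d = 0.8693182 in → contributes +2.262038 in⁴
  web: d = -1.255682 in → contributes +5.260339 in⁴
Total I = 7.522377 in⁴.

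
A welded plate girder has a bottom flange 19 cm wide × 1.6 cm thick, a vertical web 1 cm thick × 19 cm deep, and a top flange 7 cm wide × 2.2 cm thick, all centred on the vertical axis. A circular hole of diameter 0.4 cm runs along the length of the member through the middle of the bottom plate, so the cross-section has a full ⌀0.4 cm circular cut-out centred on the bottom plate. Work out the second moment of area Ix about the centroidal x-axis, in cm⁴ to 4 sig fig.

Break the section into simple shapes (no overlaps), measuring from the bottom-left corner of the bounding box.
Bottom plate: 19 × 1.6, A = 30.4 cm², y = 0.8 cm, Ī = 6.48533 cm⁴.
Web plate: 1 × 19, A = 19 cm², y = 11.1 cm, Ī = 571.583 cm⁴.
Top plate: 7 × 2.2, A = 15.4 cm², y = 21.7 cm, Ī = 6.21133 cm⁴.
Hole (subtracted): ⌀0.4, A = 0.125664 cm², y = 0.8 cm, Ī = 0.00125664 cm⁴.
Centroid: ȳ = ΣA·y / ΣA = 8.80256 cm.
Transfer each piece to the centroidal x-axis using Ī + A·d² with d = y − 8.80256:
  bottom plate: d = -8.00256 cm → contributes +1953.33 cm⁴
  web plate: d = 2.29744 cm → contributes +671.87 cm⁴
  top plate: d = 12.8974 cm → contributes +2567.91 cm⁴
  hole: d = -8.00256 cm → contributes −8.04887 cm⁴
Total I = 5185.06 cm⁴.

Ix ≈ 5185 cm⁴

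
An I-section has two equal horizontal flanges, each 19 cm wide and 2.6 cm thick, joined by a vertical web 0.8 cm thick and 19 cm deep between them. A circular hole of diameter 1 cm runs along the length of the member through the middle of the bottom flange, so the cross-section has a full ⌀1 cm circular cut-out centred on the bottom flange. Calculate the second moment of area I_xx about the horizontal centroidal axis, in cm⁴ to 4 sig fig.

I_xx ≈ 1.194 × 10⁴ cm⁴

Break the section into simple shapes (no overlaps), measuring from the bottom-left corner of the bounding box.
Bottom flange: 19 × 2.6, A = 49.4 cm², y = 1.3 cm, Ī = 27.8287 cm⁴.
Web: 0.8 × 19, A = 15.2 cm², y = 12.1 cm, Ī = 457.267 cm⁴.
Top flange: 19 × 2.6, A = 49.4 cm², y = 22.9 cm, Ī = 27.8287 cm⁴.
Hole (subtracted): ⌀1, A = 0.785398 cm², y = 1.3 cm, Ī = 0.0490874 cm⁴.
Centroid: ȳ = ΣA·y / ΣA = 12.1749 cm.
Transfer each piece to the horizontal centroidal axis using Ī + A·d² with d = y − 12.1749:
  bottom flange: d = -10.8749 cm → contributes +5870.07 cm⁴
  web: d = -0.0749223 cm → contributes +457.352 cm⁴
  top flange: d = 10.7251 cm → contributes +5710.18 cm⁴
  hole: d = -10.8749 cm → contributes −92.9334 cm⁴
Total I = 11944.7 cm⁴.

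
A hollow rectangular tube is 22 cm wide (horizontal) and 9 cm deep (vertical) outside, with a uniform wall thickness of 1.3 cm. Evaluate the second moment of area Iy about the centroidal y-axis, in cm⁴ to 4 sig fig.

Decompose the section into non-overlapping parts with the origin at the bottom-left of its bounding rectangle.
Outer rectangle: 22 × 9, A = 198 cm², x = 11 cm, Ī = 7 986 cm⁴.
Inner void (subtracted): 19.4 × 6.4, A = 124.16 cm², x = 11 cm, Ī = 3894.07 cm⁴.
By symmetry the centroid is at mid-width, x̄ = 11 cm.
All pieces are centred on the centroidal y-axis, so I = ΣĪ (holes subtracted) = 4091.93 cm⁴.

Iy ≈ 4092 cm⁴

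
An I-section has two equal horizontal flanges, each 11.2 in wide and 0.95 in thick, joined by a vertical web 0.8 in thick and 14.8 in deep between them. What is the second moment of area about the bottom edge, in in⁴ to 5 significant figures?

Split into non-overlapping primitives; take the origin at the lower-left of the bounding box.
Bottom flange: 11.2 × 0.95, A = 10.64 in², y = 0.475 in, Ī = 0.8002167 in⁴.
Web: 0.8 × 14.8, A = 11.84 in², y = 8.35 in, Ī = 216.1195 in⁴.
Top flange: 11.2 × 0.95, A = 10.64 in², y = 16.225 in, Ī = 0.8002167 in⁴.
Transfer each piece to the base of the section using Ī + A·d² with d = y − 0:
  bottom flange: d = 0.475 in → contributes +3.200867 in⁴
  web: d = 8.35 in → contributes +1041.634 in⁴
  top flange: d = 16.225 in → contributes +2801.787 in⁴
Total I = 3846.622 in⁴.

I_base ≈ 3846.6 in⁴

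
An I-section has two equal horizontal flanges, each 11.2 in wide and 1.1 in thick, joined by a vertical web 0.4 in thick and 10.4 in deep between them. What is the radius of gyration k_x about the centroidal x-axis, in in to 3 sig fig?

Treat the section as a set of non-overlapping primitives; coordinates are from the bounding-box lower-left.
Bottom flange: 11.2 × 1.1, A = 12.32 in², y = 0.55 in, Ī = 1.2423 in⁴.
Web: 0.4 × 10.4, A = 4.16 in², y = 6.3 in, Ī = 37.495 in⁴.
Top flange: 11.2 × 1.1, A = 12.32 in², y = 12.05 in, Ī = 1.2423 in⁴.
By symmetry the centroid is at mid-height, ȳ = 6.3 in.
Transfer each piece to the centroidal x-axis using Ī + A·d² with d = y − 6.3:
  bottom flange: d = -5.75 in → contributes +408.57 in⁴
  web: d = 0 in → contributes +37.495 in⁴
  top flange: d = 5.75 in → contributes +408.57 in⁴
Total I = 854.64 in⁴.
Radius of gyration: k = √(I/A) = √(854.64 / 28.8) = 5.4475 in.

k_x ≈ 5.45 in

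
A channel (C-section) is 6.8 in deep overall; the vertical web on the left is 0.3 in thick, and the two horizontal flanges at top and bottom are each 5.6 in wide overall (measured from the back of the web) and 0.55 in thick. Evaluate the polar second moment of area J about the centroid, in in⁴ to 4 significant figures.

Split into non-overlapping primitives; take the origin at the lower-left of the bounding box.
Web: 0.3 × 6.8, A = 2.04 in², y = 3.4 in, Ī = 7.8608 in⁴.
Top flange (beyond web): 5.3 × 0.55, A = 2.915 in², y = 6.525 in, Ī = 0.0734823 in⁴.
Bottom flange (beyond web): 5.3 × 0.55, A = 2.915 in², y = 0.275 in, Ī = 0.0734823 in⁴.
By symmetry the centroid is at mid-height, ȳ = 3.4 in.
Transfer each piece to the centroidal x-axis using Ī + A·d² with d = y − 3.4:
  web: d = 0 in → contributes +7.8608 in⁴
  top flange (beyond web): d = 3.125 in → contributes +28.5403 in⁴
  bottom flange (beyond web): d = -3.125 in → contributes +28.5403 in⁴
Total I = 64.9414 in⁴.
For the y-axis: x̄ = 2.22421 in.
Repeating about the centroidal y-axis gives I_y = 25.5102 in⁴.
Polar second moment: J = I_x + I_y = 90.4516 in⁴.

J ≈ 90.45 in⁴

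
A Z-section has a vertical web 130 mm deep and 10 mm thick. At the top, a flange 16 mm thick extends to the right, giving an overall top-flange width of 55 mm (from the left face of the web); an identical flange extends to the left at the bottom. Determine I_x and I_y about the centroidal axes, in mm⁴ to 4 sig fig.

I_x ≈ 6.540 × 10⁶ mm⁴, I_y ≈ 1.343 × 10⁶ mm⁴

Break the section into simple shapes (no overlaps), measuring from the bottom-left corner of the bounding box.
Web: 10 × 130, A = 1 300 mm², y = 65 mm, Ī = 1 830 833 mm⁴.
Top flange (beyond web): 45 × 16, A = 720 mm², y = 122 mm, Ī = 15 360 mm⁴.
Bottom flange (beyond web): 45 × 16, A = 720 mm², y = 8 mm, Ī = 15 360 mm⁴.
Centroid: ȳ = ΣA·y / ΣA = 65 mm.
Transfer each piece to the centroidal x-axis using Ī + A·d² with d = y − 65:
  web: d = 0 mm → contributes +1 830 833 mm⁴
  top flange (beyond web): d = 57 mm → contributes +2 354 640 mm⁴
  bottom flange (beyond web): d = -57 mm → contributes +2 354 640 mm⁴
Total I = 6 540 113 mm⁴.
For the y-axis: x̄ = 50 mm.
Repeating about the centroidal y-axis gives I_y = 1 342 833 mm⁴.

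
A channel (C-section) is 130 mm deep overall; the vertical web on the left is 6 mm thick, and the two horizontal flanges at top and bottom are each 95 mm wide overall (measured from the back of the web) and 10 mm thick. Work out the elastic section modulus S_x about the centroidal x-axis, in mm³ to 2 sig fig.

Decompose the section into non-overlapping parts with the origin at the bottom-left of its bounding rectangle.
Web: 6 × 130, A = 780 mm², y = 65 mm, Ī = 1 098 500 mm⁴.
Top flange (beyond web): 89 × 10, A = 890 mm², y = 125 mm, Ī = 7 417 mm⁴.
Bottom flange (beyond web): 89 × 10, A = 890 mm², y = 5 mm, Ī = 7 417 mm⁴.
By symmetry the centroid is at mid-height, ȳ = 65 mm.
Transfer each piece to the centroidal x-axis using Ī + A·d² with d = y − 65:
  web: d = 0 mm → contributes +1 098 500 mm⁴
  top flange (beyond web): d = 60 mm → contributes +3 211 417 mm⁴
  bottom flange (beyond web): d = -60 mm → contributes +3 211 417 mm⁴
Total I = 7 521 333 mm⁴.
Extreme fibre distance c = 65 mm; S = I/c = 115 713 mm³.

S_x ≈ 1.2 × 10⁵ mm³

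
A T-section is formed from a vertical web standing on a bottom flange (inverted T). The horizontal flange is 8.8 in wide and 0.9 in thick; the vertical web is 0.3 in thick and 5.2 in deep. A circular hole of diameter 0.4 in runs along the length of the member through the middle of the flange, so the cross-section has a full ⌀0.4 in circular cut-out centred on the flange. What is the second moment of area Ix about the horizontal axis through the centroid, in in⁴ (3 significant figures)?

Ix ≈ 16.1 in⁴

Split into non-overlapping primitives; take the origin at the lower-left of the bounding box.
Flange: 8.8 × 0.9, A = 7.92 in², y = 0.45 in, Ī = 0.5346 in⁴.
Web: 0.3 × 5.2, A = 1.56 in², y = 3.5 in, Ī = 3.5152 in⁴.
Hole (subtracted): ⌀0.4, A = 0.12566 in², y = 0.45 in, Ī = 0.0012566 in⁴.
Centroid: ȳ = ΣA·y / ΣA = 0.95864 in.
Transfer each piece to the horizontal axis through the centroid using Ī + A·d² with d = y − 0.95864:
  flange: d = -0.50864 in → contributes +2.5836 in⁴
  web: d = 2.5414 in → contributes +13.59 in⁴
  hole: d = -0.50864 in → contributes −0.033768 in⁴
Total I = 16.14 in⁴.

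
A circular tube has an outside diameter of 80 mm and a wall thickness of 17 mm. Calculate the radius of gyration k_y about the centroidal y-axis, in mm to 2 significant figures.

Decompose the section into non-overlapping parts with the origin at the bottom-left of its bounding rectangle.
Outer circle: ⌀80, A = 5 027 mm², x = 40 mm, Ī = 2 010 619 mm⁴.
Bore (subtracted): ⌀46, A = 1 662 mm², x = 40 mm, Ī = 219 787 mm⁴.
By symmetry the centroid is at mid-width, x̄ = 40 mm.
All pieces are centred on the centroidal y-axis, so I = ΣĪ (holes subtracted) = 1 790 833 mm⁴.
Radius of gyration: k = √(I/A) = √(1 790 833 / 3 365) = 23.07 mm.

k_y ≈ 23 mm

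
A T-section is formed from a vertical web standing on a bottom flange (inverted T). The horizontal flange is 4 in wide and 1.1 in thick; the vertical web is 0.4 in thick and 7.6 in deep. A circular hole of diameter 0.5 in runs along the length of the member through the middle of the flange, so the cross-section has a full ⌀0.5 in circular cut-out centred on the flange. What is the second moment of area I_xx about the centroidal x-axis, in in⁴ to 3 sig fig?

Decompose the section into non-overlapping parts with the origin at the bottom-left of its bounding rectangle.
Flange: 4 × 1.1, A = 4.4 in², y = 0.55 in, Ī = 0.44367 in⁴.
Web: 0.4 × 7.6, A = 3.04 in², y = 4.9 in, Ī = 14.633 in⁴.
Hole (subtracted): ⌀0.5, A = 0.19635 in², y = 0.55 in, Ī = 0.003068 in⁴.
Centroid: ȳ = ΣA·y / ΣA = 2.3756 in.
Transfer each piece to the centroidal x-axis using Ī + A·d² with d = y − 2.3756:
  flange: d = -1.8256 in → contributes +15.108 in⁴
  web: d = 2.5244 in → contributes +34.005 in⁴
  hole: d = -1.8256 in → contributes −0.65746 in⁴
Total I = 48.456 in⁴.

I_xx ≈ 48.5 in⁴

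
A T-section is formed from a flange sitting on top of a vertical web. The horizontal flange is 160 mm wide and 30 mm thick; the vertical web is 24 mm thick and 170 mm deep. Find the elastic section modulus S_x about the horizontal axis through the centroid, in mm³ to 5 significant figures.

Break the section into simple shapes (no overlaps), measuring from the bottom-left corner of the bounding box.
Flange: 160 × 30, A = 4 800 mm², y = 185 mm, Ī = 360 000 mm⁴.
Web: 24 × 170, A = 4 080 mm², y = 85 mm, Ī = 9 826 000 mm⁴.
Centroid: ȳ = ΣA·y / ΣA = 139.0541 mm.
Transfer each piece to the horizontal axis through the centroid using Ī + A·d² with d = y − 139.0541:
  flange: d = 45.94595 mm → contributes +10 492 944 mm⁴
  web: d = -54.05405 mm → contributes +21 747 110 mm⁴
Total I = 32 240 054 mm⁴.
Extreme fibre distance c = 139.0541 mm; S = I/c = 231852.7 mm³.

S_x ≈ 2.3185 × 10⁵ mm³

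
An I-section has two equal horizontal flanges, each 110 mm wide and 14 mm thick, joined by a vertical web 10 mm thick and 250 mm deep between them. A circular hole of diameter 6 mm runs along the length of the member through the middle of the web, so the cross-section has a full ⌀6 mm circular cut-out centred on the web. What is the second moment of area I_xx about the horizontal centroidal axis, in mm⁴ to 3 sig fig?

I_xx ≈ 6.67 × 10⁷ mm⁴

Split into non-overlapping primitives; take the origin at the lower-left of the bounding box.
Bottom flange: 110 × 14, A = 1 540 mm², y = 7 mm, Ī = 25 153 mm⁴.
Web: 10 × 250, A = 2 500 mm², y = 139 mm, Ī = 13 020 833 mm⁴.
Top flange: 110 × 14, A = 1 540 mm², y = 271 mm, Ī = 25 153 mm⁴.
Hole (subtracted): ⌀6, A = 28.274 mm², y = 139 mm, Ī = 63.617 mm⁴.
By symmetry the centroid is at mid-height, ȳ = 139 mm.
Transfer each piece to the horizontal centroidal axis using Ī + A·d² with d = y − 139:
  bottom flange: d = -132 mm → contributes +26 858 113 mm⁴
  web: d = 0 mm → contributes +13 020 833 mm⁴
  top flange: d = 132 mm → contributes +26 858 113 mm⁴
  hole: d = 0 mm → contributes −63.617 mm⁴
Total I = 66 736 996 mm⁴.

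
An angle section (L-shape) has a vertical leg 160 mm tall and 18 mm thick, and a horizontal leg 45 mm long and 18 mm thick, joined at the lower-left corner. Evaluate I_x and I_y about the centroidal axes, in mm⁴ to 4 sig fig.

Break the section into simple shapes (no overlaps), measuring from the bottom-left corner of the bounding box.
Vertical leg: 18 × 160, A = 2 880 mm², y = 80 mm, Ī = 6 144 000 mm⁴.
Horizontal leg (remainder): 27 × 18, A = 486 mm², y = 9 mm, Ī = 13 122 mm⁴.
Centroid: ȳ = ΣA·y / ΣA = 69.7487 mm.
Transfer each piece to the centroidal x-axis using Ī + A·d² with d = y − 69.7487:
  vertical leg: d = 10.2513 mm → contributes +6 446 659 mm⁴
  horizontal leg (remainder): d = -60.7487 mm → contributes +1 806 656 mm⁴
Total I = 8 253 315 mm⁴.
For the y-axis: x̄ = 12.2487 mm.
Repeating about the centroidal y-axis gives I_y = 317 798 mm⁴.

I_x ≈ 8.253 × 10⁶ mm⁴, I_y ≈ 3.178 × 10⁵ mm⁴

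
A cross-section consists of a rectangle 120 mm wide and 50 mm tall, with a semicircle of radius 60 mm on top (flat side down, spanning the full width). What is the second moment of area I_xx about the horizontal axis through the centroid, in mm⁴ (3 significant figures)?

Split into non-overlapping primitives; take the origin at the lower-left of the bounding box.
Rectangular body: 120 × 50, A = 6 000 mm², y = 25 mm, Ī = 1 250 000 mm⁴.
Semicircular cap: semicircle r = 60, A = 5654.9 mm², y = 75.465 mm, Ī = 1 422 450 mm⁴.
Centroid: ȳ = ΣA·y / ΣA = 49.485 mm.
Transfer each piece to the horizontal axis through the centroid using Ī + A·d² with d = y − 49.485:
  rectangular body: d = -24.485 mm → contributes +4 847 148 mm⁴
  semicircular cap: d = 25.98 mm → contributes +5 239 143 mm⁴
Total I = 10 086 291 mm⁴.

I_xx ≈ 1.01 × 10⁷ mm⁴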